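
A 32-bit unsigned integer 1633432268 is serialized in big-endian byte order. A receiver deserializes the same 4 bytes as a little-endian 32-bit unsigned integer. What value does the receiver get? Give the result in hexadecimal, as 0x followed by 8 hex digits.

1633432268 in 32-bit hexadecimal is 0x615C32CC.
Stored big-endian, the bytes at ascending addresses are 61 5C 32 CC.
Read back as little-endian, the first byte is least significant, giving 0xCC325C61.

0xCC325C61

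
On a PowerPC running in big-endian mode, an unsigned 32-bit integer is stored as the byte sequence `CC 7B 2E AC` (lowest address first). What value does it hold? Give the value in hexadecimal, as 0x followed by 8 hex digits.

0xCC7B2EAC

Big-endian: lowest address holds the most-significant byte.
The bytes are already most-significant first: 0xCC7B2EAC.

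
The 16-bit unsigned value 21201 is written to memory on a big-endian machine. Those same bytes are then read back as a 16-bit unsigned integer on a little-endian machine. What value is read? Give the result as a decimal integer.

53586

21201 in 16-bit hexadecimal is 0x52D1.
Stored big-endian, the bytes at ascending addresses are 52 D1.
Read back as little-endian, the first byte is least significant, giving 0xD152.
0xD152 = 53586.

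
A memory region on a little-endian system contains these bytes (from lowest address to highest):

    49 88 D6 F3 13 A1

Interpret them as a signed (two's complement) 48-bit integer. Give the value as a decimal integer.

-104367909337015

In little-endian order the low byte comes first in memory.
Reassemble most-significant byte first: A1 13 F3 D6 88 49 → 0xA113F3D68849.
Top bit is set, so as a signed 48-bit value this is 0xA113F3D68849 − 2^48 = -104367909337015.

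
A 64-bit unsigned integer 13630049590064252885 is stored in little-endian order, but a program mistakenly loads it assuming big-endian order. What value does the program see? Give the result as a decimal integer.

13630049590064252885 in 64-bit hexadecimal is 0xBD27A9E316BD07D5.
Stored little-endian, the bytes at ascending addresses are D5 07 BD 16 E3 A9 27 BD.
Read back as big-endian, the last byte is least significant, giving 0xD507BD16E3A927BD.
0xD507BD16E3A927BD = 15350445760922068925.

15350445760922068925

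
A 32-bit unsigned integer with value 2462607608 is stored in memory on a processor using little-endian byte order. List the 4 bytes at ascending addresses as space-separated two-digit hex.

2462607608 in hexadecimal, padded to 32 bits, is 0x92C868F8.
Split into bytes (most-significant first): 92 C8 68 F8.
Little-endian stores the least-significant byte at the lowest address.
So at ascending addresses the bytes are F8 68 C8 92.

F8 68 C8 92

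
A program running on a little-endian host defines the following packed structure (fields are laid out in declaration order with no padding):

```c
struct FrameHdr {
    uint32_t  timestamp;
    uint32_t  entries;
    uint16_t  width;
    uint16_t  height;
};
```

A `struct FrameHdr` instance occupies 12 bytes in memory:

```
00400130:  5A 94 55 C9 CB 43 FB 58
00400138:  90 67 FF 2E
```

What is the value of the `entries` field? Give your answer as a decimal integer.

`entries` follows `timestamp` (4 bytes), so it starts at byte offset 4 and occupies 4 bytes.
Bytes at offsets 4..7: CB 43 FB 58.
Little-endian stores the least-significant byte at the lowest address.
Reassemble most-significant byte first: 58 FB 43 CB → 0x58FB43CB.
0x58FB43CB = 1492861899.

1492861899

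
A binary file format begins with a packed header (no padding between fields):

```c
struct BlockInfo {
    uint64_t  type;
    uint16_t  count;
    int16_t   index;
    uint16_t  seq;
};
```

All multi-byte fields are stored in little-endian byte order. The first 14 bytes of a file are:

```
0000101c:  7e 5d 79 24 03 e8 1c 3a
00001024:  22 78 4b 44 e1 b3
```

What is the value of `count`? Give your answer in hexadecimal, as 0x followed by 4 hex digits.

0x7822

`count` follows `type` (8 bytes), so it starts at byte offset 8 and occupies 2 bytes.
Bytes at offsets 8..9: 22 78.
Little-endian: lowest address holds the least-significant byte.
Reassemble most-significant byte first: 78 22 → 0x7822.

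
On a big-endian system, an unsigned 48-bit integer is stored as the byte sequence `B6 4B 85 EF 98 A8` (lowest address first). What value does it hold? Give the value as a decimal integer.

200435485874344

Big-endian: lowest address holds the most-significant byte.
The bytes are already most-significant first: 0xB64B85EF98A8.
0xB64B85EF98A8 = 200435485874344.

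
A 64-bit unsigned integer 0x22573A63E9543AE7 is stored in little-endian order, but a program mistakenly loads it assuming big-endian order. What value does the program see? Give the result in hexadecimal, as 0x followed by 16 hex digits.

Stored little-endian, the bytes at ascending addresses are E7 3A 54 E9 63 3A 57 22.
Read back as big-endian, the last byte is least significant, giving 0xE73A54E9633A5722.

0xE73A54E9633A5722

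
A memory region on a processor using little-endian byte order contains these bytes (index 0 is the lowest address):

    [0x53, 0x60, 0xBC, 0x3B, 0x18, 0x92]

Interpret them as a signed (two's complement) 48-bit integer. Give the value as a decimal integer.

In little-endian order the low byte comes first in memory.
Reassemble most-significant byte first: 92 18 3B BC 60 53 → 0x92183BBC6053.
Top bit is set, so as a signed 48-bit value this is 0x92183BBC6053 − 2^48 = -120842197639085.

-120842197639085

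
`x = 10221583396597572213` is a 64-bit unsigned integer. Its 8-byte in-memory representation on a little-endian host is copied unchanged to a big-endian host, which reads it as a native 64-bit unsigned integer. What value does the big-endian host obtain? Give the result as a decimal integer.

10221583396597572213 in 64-bit hexadecimal is 0x8DDA5BF1643AA275.
Stored little-endian, the bytes at ascending addresses are 75 A2 3A 64 F1 5B DA 8D.
Read back as big-endian, the last byte is least significant, giving 0x75A23A64F15BDA8D.
0x75A23A64F15BDA8D = 8476401653885164173.

8476401653885164173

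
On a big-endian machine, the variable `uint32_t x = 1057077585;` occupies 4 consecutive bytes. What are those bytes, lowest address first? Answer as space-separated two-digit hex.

1057077585 in hexadecimal, padded to 32 bits, is 0x3F01B951.
Split into bytes (most-significant first): 3F 01 B9 51.
Big-endian stores the most-significant byte at the lowest address.
So the memory order matches the most-significant-first order: 3F 01 B9 51.

3F 01 B9 51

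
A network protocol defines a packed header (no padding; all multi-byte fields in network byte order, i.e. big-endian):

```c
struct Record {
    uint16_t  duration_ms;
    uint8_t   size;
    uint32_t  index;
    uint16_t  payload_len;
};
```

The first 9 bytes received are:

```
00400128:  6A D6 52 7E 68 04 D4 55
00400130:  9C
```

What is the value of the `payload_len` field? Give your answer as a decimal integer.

21916

`payload_len` follows `duration_ms` (2 B), `size` (1 B), `index` (4 B), so it starts at offset 2 + 1 + 4 = 7 and occupies 2 bytes.
Bytes at offsets 7..8: 55 9C.
Big-endian stores the most-significant byte at the lowest address.
The bytes are already most-significant first: 0x559C.
0x559C = 21916.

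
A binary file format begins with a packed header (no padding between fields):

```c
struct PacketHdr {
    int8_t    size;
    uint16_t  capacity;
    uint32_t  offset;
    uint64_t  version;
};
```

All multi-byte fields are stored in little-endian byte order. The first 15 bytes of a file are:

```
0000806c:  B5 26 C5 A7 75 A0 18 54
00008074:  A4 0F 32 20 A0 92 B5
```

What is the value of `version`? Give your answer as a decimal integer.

`version` follows `size` (1 B), `capacity` (2 B), `offset` (4 B), so it starts at offset 1 + 2 + 4 = 7 and occupies 8 bytes.
Bytes at offsets 7..14: 54 A4 0F 32 20 A0 92 B5.
In little-endian order the low byte comes first in memory.
Reassemble most-significant byte first: B5 92 A0 20 32 0F A4 54 → 0xB592A020320FA454.
0xB592A020320FA454 = 13083695927603995732.

13083695927603995732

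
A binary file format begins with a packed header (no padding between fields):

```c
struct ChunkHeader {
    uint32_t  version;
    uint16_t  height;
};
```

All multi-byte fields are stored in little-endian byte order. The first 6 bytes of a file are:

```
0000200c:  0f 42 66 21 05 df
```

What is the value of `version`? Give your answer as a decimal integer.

560349711

`version` is the first field, at byte offset 0, occupying 4 bytes.
Bytes at offsets 0..3: 0F 42 66 21.
Little-endian: lowest address holds the least-significant byte.
Reassemble most-significant byte first: 21 66 42 0F → 0x2166420F.
0x2166420F = 560349711.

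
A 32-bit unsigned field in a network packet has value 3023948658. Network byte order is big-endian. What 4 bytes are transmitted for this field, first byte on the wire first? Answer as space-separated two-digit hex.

B4 3D CB 72

3023948658 in hexadecimal, padded to 32 bits, is 0xB43DCB72.
Split into bytes (most-significant first): B4 3D CB 72.
Big-endian stores the most-significant byte at the lowest address.
So the memory order matches the most-significant-first order: B4 3D CB 72.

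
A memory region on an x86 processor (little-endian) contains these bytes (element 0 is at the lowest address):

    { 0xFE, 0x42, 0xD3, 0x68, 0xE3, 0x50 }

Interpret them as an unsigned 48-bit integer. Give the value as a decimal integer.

88937646473982

Little-endian stores the least-significant byte at the lowest address.
Reassemble most-significant byte first: 50 E3 68 D3 42 FE → 0x50E368D342FE.
0x50E368D342FE = 88937646473982.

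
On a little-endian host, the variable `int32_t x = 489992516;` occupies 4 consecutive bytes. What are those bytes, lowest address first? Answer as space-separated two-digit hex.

44 B1 34 1D

489992516 in hexadecimal, padded to 32 bits, is 0x1D34B144.
Split into bytes (most-significant first): 1D 34 B1 44.
Little-endian stores the least-significant byte at the lowest address.
So at ascending addresses the bytes are 44 B1 34 1D.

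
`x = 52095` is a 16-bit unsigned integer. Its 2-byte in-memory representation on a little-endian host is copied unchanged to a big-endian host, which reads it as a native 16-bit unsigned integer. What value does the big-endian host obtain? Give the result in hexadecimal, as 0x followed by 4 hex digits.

0x7FCB

52095 in 16-bit hexadecimal is 0xCB7F.
Stored little-endian, the bytes at ascending addresses are 7F CB.
Read back as big-endian, the last byte is least significant, giving 0x7FCB.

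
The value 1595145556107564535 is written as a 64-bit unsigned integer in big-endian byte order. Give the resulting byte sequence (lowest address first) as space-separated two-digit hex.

16 23 18 6E 8C D5 95 F7

1595145556107564535 in hexadecimal, padded to 64 bits, is 0x1623186E8CD595F7.
Split into bytes (most-significant first): 16 23 18 6E 8C D5 95 F7.
Big-endian stores the most-significant byte at the lowest address.
So the memory order matches the most-significant-first order: 16 23 18 6E 8C D5 95 F7.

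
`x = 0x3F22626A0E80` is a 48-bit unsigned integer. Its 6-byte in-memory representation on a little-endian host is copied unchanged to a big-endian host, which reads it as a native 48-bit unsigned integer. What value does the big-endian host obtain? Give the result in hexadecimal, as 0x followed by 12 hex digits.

Stored little-endian, the bytes at ascending addresses are 80 0E 6A 62 22 3F.
Read back as big-endian, the last byte is least significant, giving 0x800E6A62223F.

0x800E6A62223F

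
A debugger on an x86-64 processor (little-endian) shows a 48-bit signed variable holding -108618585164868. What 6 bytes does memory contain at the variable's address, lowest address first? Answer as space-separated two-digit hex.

BC B3 D0 43 36 9D

Two's complement of -108618585164868 in 48 bits: 108618585164868 = 0x62C9BC2F4C44; invert → 0x9D3643D0B3BB; add 1 → 0x9D3643D0B3BC.
Split into bytes (most-significant first): 9D 36 43 D0 B3 BC.
In little-endian order the low byte comes first in memory.
So at ascending addresses the bytes are BC B3 D0 43 36 9D.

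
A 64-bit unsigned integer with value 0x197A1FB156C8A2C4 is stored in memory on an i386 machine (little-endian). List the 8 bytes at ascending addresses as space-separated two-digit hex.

Split into bytes (most-significant first): 19 7A 1F B1 56 C8 A2 C4.
In little-endian order the low byte comes first in memory.
So at ascending addresses the bytes are C4 A2 C8 56 B1 1F 7A 19.

C4 A2 C8 56 B1 1F 7A 19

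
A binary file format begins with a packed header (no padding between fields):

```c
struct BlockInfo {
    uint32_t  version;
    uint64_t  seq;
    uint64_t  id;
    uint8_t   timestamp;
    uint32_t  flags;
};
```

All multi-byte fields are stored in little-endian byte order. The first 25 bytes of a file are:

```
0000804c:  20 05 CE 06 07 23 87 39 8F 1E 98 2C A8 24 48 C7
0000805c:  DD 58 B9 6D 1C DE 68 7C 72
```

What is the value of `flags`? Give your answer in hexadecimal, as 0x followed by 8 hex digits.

0x727C68DE

`flags` follows `version` (4 B), `seq` (8 B), `id` (8 B), `timestamp` (1 B), so it starts at offset 4 + 8 + 8 + 1 = 21 and occupies 4 bytes.
Bytes at offsets 21..24: DE 68 7C 72.
Little-endian: lowest address holds the least-significant byte.
Reassemble most-significant byte first: 72 7C 68 DE → 0x727C68DE.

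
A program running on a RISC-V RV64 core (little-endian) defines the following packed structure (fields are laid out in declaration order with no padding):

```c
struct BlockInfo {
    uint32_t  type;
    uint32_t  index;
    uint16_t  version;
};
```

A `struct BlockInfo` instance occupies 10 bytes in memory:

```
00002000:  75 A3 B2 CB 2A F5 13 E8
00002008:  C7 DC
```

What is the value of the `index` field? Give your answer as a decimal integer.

3893622058

`index` follows `type` (4 bytes), so it starts at byte offset 4 and occupies 4 bytes.
Bytes at offsets 4..7: 2A F5 13 E8.
In little-endian order the low byte comes first in memory.
Reassemble most-significant byte first: E8 13 F5 2A → 0xE813F52A.
0xE813F52A = 3893622058.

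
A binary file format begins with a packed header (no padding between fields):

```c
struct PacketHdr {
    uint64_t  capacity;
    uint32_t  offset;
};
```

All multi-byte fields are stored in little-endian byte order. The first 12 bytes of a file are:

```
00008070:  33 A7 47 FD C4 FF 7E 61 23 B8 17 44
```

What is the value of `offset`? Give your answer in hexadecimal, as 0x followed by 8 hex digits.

`offset` follows `capacity` (8 bytes), so it starts at byte offset 8 and occupies 4 bytes.
Bytes at offsets 8..11: 23 B8 17 44.
In little-endian order the low byte comes first in memory.
Reassemble most-significant byte first: 44 17 B8 23 → 0x4417B823.

0x4417B823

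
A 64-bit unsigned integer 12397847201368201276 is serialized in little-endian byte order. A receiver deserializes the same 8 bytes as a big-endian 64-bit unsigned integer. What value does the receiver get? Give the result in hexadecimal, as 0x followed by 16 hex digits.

12397847201368201276 in 64-bit hexadecimal is 0xAC0E0057D11F583C.
Stored little-endian, the bytes at ascending addresses are 3C 58 1F D1 57 00 0E AC.
Read back as big-endian, the last byte is least significant, giving 0x3C581FD157000EAC.

0x3C581FD157000EAC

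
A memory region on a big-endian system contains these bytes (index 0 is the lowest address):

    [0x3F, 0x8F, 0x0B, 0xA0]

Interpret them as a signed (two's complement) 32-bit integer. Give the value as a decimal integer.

Big-endian: lowest address holds the most-significant byte.
The bytes are already most-significant first: 0x3F8F0BA0.
0x3F8F0BA0 = 1066339232.

1066339232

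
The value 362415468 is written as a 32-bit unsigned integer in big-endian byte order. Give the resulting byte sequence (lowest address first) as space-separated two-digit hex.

15 9A 05 6C

362415468 in hexadecimal, padded to 32 bits, is 0x159A056C.
Split into bytes (most-significant first): 15 9A 05 6C.
Big-endian: lowest address holds the most-significant byte.
So the memory order matches the most-significant-first order: 15 9A 05 6C.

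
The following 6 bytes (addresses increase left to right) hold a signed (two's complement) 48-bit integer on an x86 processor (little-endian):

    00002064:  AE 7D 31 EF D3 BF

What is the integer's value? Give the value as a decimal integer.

-70558004707922

Little-endian: lowest address holds the least-significant byte.
Reassemble most-significant byte first: BF D3 EF 31 7D AE → 0xBFD3EF317DAE.
Top bit is set, so as a signed 48-bit value this is 0xBFD3EF317DAE − 2^48 = -70558004707922.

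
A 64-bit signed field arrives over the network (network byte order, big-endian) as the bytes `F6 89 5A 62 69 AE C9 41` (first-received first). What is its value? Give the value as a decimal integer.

-681914489843562175

Big-endian: lowest address holds the most-significant byte.
The bytes are already most-significant first: 0xF6895A6269AEC941.
Top bit is set, so as a signed 64-bit value this is 0xF6895A6269AEC941 − 2^64 = -681914489843562175.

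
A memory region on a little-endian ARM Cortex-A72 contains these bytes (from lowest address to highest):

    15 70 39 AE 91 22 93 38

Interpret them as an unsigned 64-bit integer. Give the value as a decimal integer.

4076640096789032981

Little-endian: lowest address holds the least-significant byte.
Reassemble most-significant byte first: 38 93 22 91 AE 39 70 15 → 0x38932291AE397015.
0x38932291AE397015 = 4076640096789032981.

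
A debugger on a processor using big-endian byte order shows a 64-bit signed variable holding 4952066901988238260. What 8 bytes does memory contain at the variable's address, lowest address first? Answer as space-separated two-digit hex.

4952066901988238260 in hexadecimal, padded to 64 bits, is 0x44B9469C34FA63B4.
Split into bytes (most-significant first): 44 B9 46 9C 34 FA 63 B4.
Big-endian stores the most-significant byte at the lowest address.
So the memory order matches the most-significant-first order: 44 B9 46 9C 34 FA 63 B4.

44 B9 46 9C 34 FA 63 B4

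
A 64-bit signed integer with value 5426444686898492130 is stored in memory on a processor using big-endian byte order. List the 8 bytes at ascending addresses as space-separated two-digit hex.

5426444686898492130 in hexadecimal, padded to 64 bits, is 0x4B4E9AB133E3F2E2.
Split into bytes (most-significant first): 4B 4E 9A B1 33 E3 F2 E2.
Big-endian stores the most-significant byte at the lowest address.
So the memory order matches the most-significant-first order: 4B 4E 9A B1 33 E3 F2 E2.

4B 4E 9A B1 33 E3 F2 E2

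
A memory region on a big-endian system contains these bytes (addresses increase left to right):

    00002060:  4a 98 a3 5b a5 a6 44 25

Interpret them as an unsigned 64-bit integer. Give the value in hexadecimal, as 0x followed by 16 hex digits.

Big-endian: lowest address holds the most-significant byte.
The bytes are already most-significant first: 0x4A98A35BA5A64425.

0x4A98A35BA5A64425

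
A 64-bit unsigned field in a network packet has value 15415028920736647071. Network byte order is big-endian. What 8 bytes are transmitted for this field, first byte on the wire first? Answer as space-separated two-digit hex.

D5 ED 2F 21 8E E1 87 9F

15415028920736647071 in hexadecimal, padded to 64 bits, is 0xD5ED2F218EE1879F.
Split into bytes (most-significant first): D5 ED 2F 21 8E E1 87 9F.
Big-endian stores the most-significant byte at the lowest address.
So the memory order matches the most-significant-first order: D5 ED 2F 21 8E E1 87 9F.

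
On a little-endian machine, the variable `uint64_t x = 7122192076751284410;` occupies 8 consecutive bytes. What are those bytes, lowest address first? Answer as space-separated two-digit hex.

BA A8 DC 74 F5 1B D7 62

7122192076751284410 in hexadecimal, padded to 64 bits, is 0x62D71BF574DCA8BA.
Split into bytes (most-significant first): 62 D7 1B F5 74 DC A8 BA.
Little-endian stores the least-significant byte at the lowest address.
So at ascending addresses the bytes are BA A8 DC 74 F5 1B D7 62.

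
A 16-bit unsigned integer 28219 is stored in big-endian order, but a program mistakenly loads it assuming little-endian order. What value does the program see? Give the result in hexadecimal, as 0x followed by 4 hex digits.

0x3B6E

28219 in 16-bit hexadecimal is 0x6E3B.
Stored big-endian, the bytes at ascending addresses are 6E 3B.
Read back as little-endian, the first byte is least significant, giving 0x3B6E.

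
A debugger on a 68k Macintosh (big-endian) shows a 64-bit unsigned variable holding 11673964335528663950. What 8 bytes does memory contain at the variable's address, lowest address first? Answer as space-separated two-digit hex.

A2 02 40 B6 3B C3 DB 8E

11673964335528663950 in hexadecimal, padded to 64 bits, is 0xA20240B63BC3DB8E.
Split into bytes (most-significant first): A2 02 40 B6 3B C3 DB 8E.
Big-endian stores the most-significant byte at the lowest address.
So the memory order matches the most-significant-first order: A2 02 40 B6 3B C3 DB 8E.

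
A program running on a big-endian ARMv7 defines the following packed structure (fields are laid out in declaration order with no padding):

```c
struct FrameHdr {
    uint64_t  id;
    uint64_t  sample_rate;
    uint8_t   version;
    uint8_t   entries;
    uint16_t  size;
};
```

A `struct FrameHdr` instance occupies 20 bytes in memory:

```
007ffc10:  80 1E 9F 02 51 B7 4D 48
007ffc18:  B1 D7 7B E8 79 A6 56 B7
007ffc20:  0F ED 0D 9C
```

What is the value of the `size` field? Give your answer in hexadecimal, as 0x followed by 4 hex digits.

`size` follows `id` (8 B), `sample_rate` (8 B), `version` (1 B), `entries` (1 B), so it starts at offset 8 + 8 + 1 + 1 = 18 and occupies 2 bytes.
Bytes at offsets 18..19: 0D 9C.
In big-endian order the high byte comes first in memory.
The bytes are already most-significant first: 0x0D9C.

0x0D9C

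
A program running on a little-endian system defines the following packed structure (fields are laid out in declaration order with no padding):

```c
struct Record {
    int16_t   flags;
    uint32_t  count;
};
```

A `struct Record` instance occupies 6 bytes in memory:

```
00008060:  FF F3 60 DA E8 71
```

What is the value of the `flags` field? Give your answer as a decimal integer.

-3073

`flags` is the first field, at byte offset 0, occupying 2 bytes.
Bytes at offsets 0..1: FF F3.
In little-endian order the low byte comes first in memory.
Reassemble most-significant byte first: F3 FF → 0xF3FF.
Top bit is set, so as a signed 16-bit value this is 0xF3FF − 2^16 = -3073.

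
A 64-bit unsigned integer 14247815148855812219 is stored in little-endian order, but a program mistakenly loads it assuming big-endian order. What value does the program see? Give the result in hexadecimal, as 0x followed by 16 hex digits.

14247815148855812219 in 64-bit hexadecimal is 0xC5BA6863C4FAE07B.
Stored little-endian, the bytes at ascending addresses are 7B E0 FA C4 63 68 BA C5.
Read back as big-endian, the last byte is least significant, giving 0x7BE0FAC46368BAC5.

0x7BE0FAC46368BAC5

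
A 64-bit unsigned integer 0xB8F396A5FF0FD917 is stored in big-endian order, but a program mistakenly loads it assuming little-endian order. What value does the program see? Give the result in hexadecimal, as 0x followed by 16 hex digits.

0x17D90FFFA596F3B8

Stored big-endian, the bytes at ascending addresses are B8 F3 96 A5 FF 0F D9 17.
Read back as little-endian, the first byte is least significant, giving 0x17D90FFFA596F3B8.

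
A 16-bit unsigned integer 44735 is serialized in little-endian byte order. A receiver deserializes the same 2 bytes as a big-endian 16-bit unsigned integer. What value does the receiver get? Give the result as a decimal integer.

44735 in 16-bit hexadecimal is 0xAEBF.
Stored little-endian, the bytes at ascending addresses are BF AE.
Read back as big-endian, the last byte is least significant, giving 0xBFAE.
0xBFAE = 49070.

49070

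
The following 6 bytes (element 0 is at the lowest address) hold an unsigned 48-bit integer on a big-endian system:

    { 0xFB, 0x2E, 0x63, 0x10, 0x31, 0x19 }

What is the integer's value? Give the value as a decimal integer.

276176649072921

In big-endian order the high byte comes first in memory.
The bytes are already most-significant first: 0xFB2E63103119.
0xFB2E63103119 = 276176649072921.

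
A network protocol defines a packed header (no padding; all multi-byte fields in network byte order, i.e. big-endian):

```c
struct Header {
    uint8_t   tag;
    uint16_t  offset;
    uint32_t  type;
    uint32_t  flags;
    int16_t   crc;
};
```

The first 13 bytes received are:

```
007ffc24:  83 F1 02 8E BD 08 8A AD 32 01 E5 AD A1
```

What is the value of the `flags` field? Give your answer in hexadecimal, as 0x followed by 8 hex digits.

`flags` follows `tag` (1 B), `offset` (2 B), `type` (4 B), so it starts at offset 1 + 2 + 4 = 7 and occupies 4 bytes.
Bytes at offsets 7..10: AD 32 01 E5.
Big-endian stores the most-significant byte at the lowest address.
The bytes are already most-significant first: 0xAD3201E5.

0xAD3201E5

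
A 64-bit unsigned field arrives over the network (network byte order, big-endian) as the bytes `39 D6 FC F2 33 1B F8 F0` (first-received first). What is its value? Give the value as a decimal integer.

4167796622347729136

Big-endian stores the most-significant byte at the lowest address.
The bytes are already most-significant first: 0x39D6FCF2331BF8F0.
0x39D6FCF2331BF8F0 = 4167796622347729136.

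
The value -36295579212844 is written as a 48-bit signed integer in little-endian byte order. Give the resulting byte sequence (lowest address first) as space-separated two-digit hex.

D4 E3 E4 46 FD DE

Two's complement of -36295579212844 in 48 bits: 36295579212844 = 0x2102B91B1C2C; invert → 0xDEFD46E4E3D3; add 1 → 0xDEFD46E4E3D4.
Split into bytes (most-significant first): DE FD 46 E4 E3 D4.
In little-endian order the low byte comes first in memory.
So at ascending addresses the bytes are D4 E3 E4 46 FD DE.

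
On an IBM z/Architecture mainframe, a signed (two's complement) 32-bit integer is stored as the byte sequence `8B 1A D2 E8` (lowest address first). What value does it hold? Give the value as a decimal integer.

-1961176344

In big-endian order the high byte comes first in memory.
The bytes are already most-significant first: 0x8B1AD2E8.
Top bit is set, so as a signed 32-bit value this is 0x8B1AD2E8 − 2^32 = -1961176344.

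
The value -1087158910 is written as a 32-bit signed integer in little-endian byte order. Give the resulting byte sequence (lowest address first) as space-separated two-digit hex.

Two's complement of -1087158910 in 32 bits: 1087158910 = 0x40CCBA7E; invert → 0xBF334581; add 1 → 0xBF334582.
Split into bytes (most-significant first): BF 33 45 82.
In little-endian order the low byte comes first in memory.
So at ascending addresses the bytes are 82 45 33 BF.

82 45 33 BF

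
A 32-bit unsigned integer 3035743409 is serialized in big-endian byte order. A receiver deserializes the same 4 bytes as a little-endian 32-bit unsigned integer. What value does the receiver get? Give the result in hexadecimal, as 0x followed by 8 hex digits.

3035743409 in 32-bit hexadecimal is 0xB4F1C4B1.
Stored big-endian, the bytes at ascending addresses are B4 F1 C4 B1.
Read back as little-endian, the first byte is least significant, giving 0xB1C4F1B4.

0xB1C4F1B4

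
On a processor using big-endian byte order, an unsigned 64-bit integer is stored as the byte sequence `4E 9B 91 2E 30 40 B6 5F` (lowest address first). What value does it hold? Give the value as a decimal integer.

Big-endian: lowest address holds the most-significant byte.
The bytes are already most-significant first: 0x4E9B912E3040B65F.
0x4E9B912E3040B65F = 5664280583912601183.

5664280583912601183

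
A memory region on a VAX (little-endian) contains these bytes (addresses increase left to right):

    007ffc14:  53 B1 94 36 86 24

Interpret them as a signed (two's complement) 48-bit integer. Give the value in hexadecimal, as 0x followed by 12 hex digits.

0x24863694B153

In little-endian order the low byte comes first in memory.
Reassemble most-significant byte first: 24 86 36 94 B1 53 → 0x24863694B153.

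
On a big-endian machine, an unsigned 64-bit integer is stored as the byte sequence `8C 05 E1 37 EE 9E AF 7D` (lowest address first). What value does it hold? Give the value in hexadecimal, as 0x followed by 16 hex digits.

Big-endian stores the most-significant byte at the lowest address.
The bytes are already most-significant first: 0x8C05E137EE9EAF7D.

0x8C05E137EE9EAF7D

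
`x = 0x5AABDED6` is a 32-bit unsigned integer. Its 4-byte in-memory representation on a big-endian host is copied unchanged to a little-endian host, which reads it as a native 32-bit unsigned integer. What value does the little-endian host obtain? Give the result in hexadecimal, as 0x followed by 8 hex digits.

Stored big-endian, the bytes at ascending addresses are 5A AB DE D6.
Read back as little-endian, the first byte is least significant, giving 0xD6DEAB5A.

0xD6DEAB5A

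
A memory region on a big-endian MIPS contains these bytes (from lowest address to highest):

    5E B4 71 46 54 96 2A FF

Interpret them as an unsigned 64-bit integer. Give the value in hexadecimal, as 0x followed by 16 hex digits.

Big-endian: lowest address holds the most-significant byte.
The bytes are already most-significant first: 0x5EB4714654962AFF.

0x5EB4714654962AFF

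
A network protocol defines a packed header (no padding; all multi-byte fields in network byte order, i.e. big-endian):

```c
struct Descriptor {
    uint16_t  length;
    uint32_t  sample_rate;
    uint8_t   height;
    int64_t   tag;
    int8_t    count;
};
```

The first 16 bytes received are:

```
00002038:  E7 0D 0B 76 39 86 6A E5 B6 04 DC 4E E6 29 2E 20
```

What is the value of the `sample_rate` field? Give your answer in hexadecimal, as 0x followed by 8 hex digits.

`sample_rate` follows `length` (2 bytes), so it starts at byte offset 2 and occupies 4 bytes.
Bytes at offsets 2..5: 0B 76 39 86.
Big-endian stores the most-significant byte at the lowest address.
The bytes are already most-significant first: 0x0B763986.

0x0B763986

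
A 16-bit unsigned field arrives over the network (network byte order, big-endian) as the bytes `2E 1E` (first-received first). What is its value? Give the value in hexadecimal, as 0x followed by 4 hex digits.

0x2E1E

Big-endian: lowest address holds the most-significant byte.
The bytes are already most-significant first: 0x2E1E.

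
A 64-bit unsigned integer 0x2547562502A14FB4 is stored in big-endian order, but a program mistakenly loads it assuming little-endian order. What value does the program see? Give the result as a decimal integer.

12992780480575588133

Stored big-endian, the bytes at ascending addresses are 25 47 56 25 02 A1 4F B4.
Read back as little-endian, the first byte is least significant, giving 0xB44FA10225564725.
0xB44FA10225564725 = 12992780480575588133.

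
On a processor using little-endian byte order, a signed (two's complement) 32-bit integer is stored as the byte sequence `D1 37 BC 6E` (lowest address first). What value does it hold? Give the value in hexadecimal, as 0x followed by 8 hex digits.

In little-endian order the low byte comes first in memory.
Reassemble most-significant byte first: 6E BC 37 D1 → 0x6EBC37D1.

0x6EBC37D1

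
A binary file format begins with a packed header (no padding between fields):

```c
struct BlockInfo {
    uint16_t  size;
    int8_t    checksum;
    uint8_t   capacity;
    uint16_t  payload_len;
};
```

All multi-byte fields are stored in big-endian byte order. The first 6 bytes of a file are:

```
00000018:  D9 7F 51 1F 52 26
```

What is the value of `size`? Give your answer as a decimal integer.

55679

`size` is the first field, at byte offset 0, occupying 2 bytes.
Bytes at offsets 0..1: D9 7F.
Big-endian stores the most-significant byte at the lowest address.
The bytes are already most-significant first: 0xD97F.
0xD97F = 55679.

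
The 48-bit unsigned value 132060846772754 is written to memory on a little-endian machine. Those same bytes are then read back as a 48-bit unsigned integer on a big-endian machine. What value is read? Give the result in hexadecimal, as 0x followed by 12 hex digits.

0x1252DCCF1B78

132060846772754 in 48-bit hexadecimal is 0x781BCFDC5212.
Stored little-endian, the bytes at ascending addresses are 12 52 DC CF 1B 78.
Read back as big-endian, the last byte is least significant, giving 0x1252DCCF1B78.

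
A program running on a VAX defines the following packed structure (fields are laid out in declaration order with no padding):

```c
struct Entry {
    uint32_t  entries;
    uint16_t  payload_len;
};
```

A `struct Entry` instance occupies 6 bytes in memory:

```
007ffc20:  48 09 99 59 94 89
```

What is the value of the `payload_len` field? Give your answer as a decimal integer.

`payload_len` follows `entries` (4 bytes), so it starts at byte offset 4 and occupies 2 bytes.
Bytes at offsets 4..5: 94 89.
Little-endian stores the least-significant byte at the lowest address.
Reassemble most-significant byte first: 89 94 → 0x8994.
0x8994 = 35220.

35220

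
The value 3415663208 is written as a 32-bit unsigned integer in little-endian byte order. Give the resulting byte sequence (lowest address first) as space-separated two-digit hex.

68 E2 96 CB

3415663208 in hexadecimal, padded to 32 bits, is 0xCB96E268.
Split into bytes (most-significant first): CB 96 E2 68.
Little-endian stores the least-significant byte at the lowest address.
So at ascending addresses the bytes are 68 E2 96 CB.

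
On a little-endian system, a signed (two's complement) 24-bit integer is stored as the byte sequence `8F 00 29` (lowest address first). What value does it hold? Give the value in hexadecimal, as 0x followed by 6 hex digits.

0x29008F

In little-endian order the low byte comes first in memory.
Reassemble most-significant byte first: 29 00 8F → 0x29008F.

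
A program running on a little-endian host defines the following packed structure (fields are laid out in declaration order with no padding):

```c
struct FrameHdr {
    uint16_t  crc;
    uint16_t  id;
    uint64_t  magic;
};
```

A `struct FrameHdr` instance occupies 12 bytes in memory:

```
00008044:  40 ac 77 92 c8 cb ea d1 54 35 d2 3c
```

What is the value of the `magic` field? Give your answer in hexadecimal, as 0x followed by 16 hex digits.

0x3CD23554D1EACBC8

`magic` follows `crc` (2 B), `id` (2 B), so it starts at offset 2 + 2 = 4 and occupies 8 bytes.
Bytes at offsets 4..11: C8 CB EA D1 54 35 D2 3C.
Little-endian stores the least-significant byte at the lowest address.
Reassemble most-significant byte first: 3C D2 35 54 D1 EA CB C8 → 0x3CD23554D1EACBC8.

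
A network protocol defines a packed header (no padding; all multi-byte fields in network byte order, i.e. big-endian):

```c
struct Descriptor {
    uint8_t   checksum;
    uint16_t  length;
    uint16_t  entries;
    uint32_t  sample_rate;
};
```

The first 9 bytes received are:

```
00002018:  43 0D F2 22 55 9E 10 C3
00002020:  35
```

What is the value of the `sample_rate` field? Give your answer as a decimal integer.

`sample_rate` follows `checksum` (1 B), `length` (2 B), `entries` (2 B), so it starts at offset 1 + 2 + 2 = 5 and occupies 4 bytes.
Bytes at offsets 5..8: 9E 10 C3 35.
Big-endian stores the most-significant byte at the lowest address.
The bytes are already most-significant first: 0x9E10C335.
0x9E10C335 = 2651898677.

2651898677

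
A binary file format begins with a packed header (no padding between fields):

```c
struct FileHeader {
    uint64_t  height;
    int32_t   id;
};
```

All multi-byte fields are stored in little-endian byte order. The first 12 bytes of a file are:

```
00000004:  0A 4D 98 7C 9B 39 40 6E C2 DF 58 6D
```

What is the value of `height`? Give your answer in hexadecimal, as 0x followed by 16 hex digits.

0x6E40399B7C984D0A

`height` is the first field, at byte offset 0, occupying 8 bytes.
Bytes at offsets 0..7: 0A 4D 98 7C 9B 39 40 6E.
In little-endian order the low byte comes first in memory.
Reassemble most-significant byte first: 6E 40 39 9B 7C 98 4D 0A → 0x6E40399B7C984D0A.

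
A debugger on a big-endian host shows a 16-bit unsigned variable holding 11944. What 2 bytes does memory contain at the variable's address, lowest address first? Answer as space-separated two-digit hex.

2E A8

11944 in hexadecimal, padded to 16 bits, is 0x2EA8.
Split into bytes (most-significant first): 2E A8.
Big-endian: lowest address holds the most-significant byte.
So the memory order matches the most-significant-first order: 2E A8.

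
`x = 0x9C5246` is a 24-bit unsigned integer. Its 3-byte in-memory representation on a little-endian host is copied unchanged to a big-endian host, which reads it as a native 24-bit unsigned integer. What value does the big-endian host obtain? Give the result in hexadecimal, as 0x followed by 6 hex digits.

Stored little-endian, the bytes at ascending addresses are 46 52 9C.
Read back as big-endian, the last byte is least significant, giving 0x46529C.

0x46529C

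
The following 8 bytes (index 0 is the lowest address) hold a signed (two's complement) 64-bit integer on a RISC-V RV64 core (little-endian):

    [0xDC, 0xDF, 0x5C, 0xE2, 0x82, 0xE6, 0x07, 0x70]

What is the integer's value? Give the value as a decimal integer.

8072674306902777820

Little-endian: lowest address holds the least-significant byte.
Reassemble most-significant byte first: 70 07 E6 82 E2 5C DF DC → 0x7007E682E25CDFDC.
0x7007E682E25CDFDC = 8072674306902777820.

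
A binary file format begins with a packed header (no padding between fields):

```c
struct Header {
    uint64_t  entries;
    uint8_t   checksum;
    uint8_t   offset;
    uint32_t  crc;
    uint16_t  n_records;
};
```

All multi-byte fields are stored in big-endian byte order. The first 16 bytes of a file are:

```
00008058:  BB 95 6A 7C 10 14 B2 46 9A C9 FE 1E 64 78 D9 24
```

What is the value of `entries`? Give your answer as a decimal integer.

13516826937700692550

`entries` is the first field, at byte offset 0, occupying 8 bytes.
Bytes at offsets 0..7: BB 95 6A 7C 10 14 B2 46.
Big-endian stores the most-significant byte at the lowest address.
The bytes are already most-significant first: 0xBB956A7C1014B246.
0xBB956A7C1014B246 = 13516826937700692550.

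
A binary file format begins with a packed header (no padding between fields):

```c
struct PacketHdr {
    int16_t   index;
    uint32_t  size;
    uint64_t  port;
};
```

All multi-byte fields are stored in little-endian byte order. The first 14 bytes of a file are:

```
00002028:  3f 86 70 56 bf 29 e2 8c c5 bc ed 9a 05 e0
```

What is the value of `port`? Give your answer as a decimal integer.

`port` follows `index` (2 B), `size` (4 B), so it starts at offset 2 + 4 = 6 and occupies 8 bytes.
Bytes at offsets 6..13: E2 8C C5 BC ED 9A 05 E0.
Little-endian: lowest address holds the least-significant byte.
Reassemble most-significant byte first: E0 05 9A ED BC C5 8C E2 → 0xE0059AEDBCC58CE2.
0xE0059AEDBCC58CE2 = 16142478785244400866.

16142478785244400866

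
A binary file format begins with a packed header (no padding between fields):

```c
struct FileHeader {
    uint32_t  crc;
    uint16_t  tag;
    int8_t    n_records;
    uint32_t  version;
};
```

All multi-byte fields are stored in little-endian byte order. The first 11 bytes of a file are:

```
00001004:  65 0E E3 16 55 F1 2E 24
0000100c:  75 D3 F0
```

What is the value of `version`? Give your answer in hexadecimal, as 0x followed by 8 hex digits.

0xF0D37524

`version` follows `crc` (4 B), `tag` (2 B), `n_records` (1 B), so it starts at offset 4 + 2 + 1 = 7 and occupies 4 bytes.
Bytes at offsets 7..10: 24 75 D3 F0.
Little-endian stores the least-significant byte at the lowest address.
Reassemble most-significant byte first: F0 D3 75 24 → 0xF0D37524.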